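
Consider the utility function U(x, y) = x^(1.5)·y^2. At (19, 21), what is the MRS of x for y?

MU_x = 1.5·√x·y^2 and MU_y = 2·x^(1.5)·y.
MRS = MU_x/MU_y = (0.75)·y/x.
At (19, 21): MRS = 63/76.
That is, one extra unit of x is worth 63/76 units of y at the margin.

MRS = 63/76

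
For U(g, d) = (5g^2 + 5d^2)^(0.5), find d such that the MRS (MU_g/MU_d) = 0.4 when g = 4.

For CES with ρ = 2, MRS = (d/g)^(-1).
Setting (d/4)^(-1) = 0.4 gives d/4 = 2.5 and d = 10.

d = 10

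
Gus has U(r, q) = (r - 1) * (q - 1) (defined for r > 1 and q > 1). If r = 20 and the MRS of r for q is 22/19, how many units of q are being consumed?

MU_r = (q−1), MU_q = (r−1).
MRS = (q−1)/(r−1).
Substitute r = 20: MRS = (q − 1)/19. Setting this equal to 22/19 gives q − 1 = (22/19)·19 = 22, so q = 23.

q = 23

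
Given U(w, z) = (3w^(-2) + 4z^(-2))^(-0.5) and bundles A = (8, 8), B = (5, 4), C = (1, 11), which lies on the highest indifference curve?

Bundle A

Evaluate utility at each bundle:
U(A) = 3.024.
U(B) = 1.644.
U(C) = 0.574.
Highest utility is A, so A ≻ B ≻ C.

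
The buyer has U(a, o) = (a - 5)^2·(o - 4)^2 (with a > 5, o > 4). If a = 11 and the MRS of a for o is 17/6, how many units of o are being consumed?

o = 21

MU_a = 2·(a−5)·(o−4)^2, MU_o = 2·(a−5)^2·(o−4).
MRS = (o−4)/(a−5).
Substitute a = 11: MRS = (o − 4)/6. Setting this equal to 17/6 gives o − 4 = (17/6)·6 = 17, so o = 21.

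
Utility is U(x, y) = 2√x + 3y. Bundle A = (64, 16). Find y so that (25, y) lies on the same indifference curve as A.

U(64, 16) = 64.
Set U(25, y) = 64 and solve.
With x = 25: √25 = 5, so 3y = 64 − 2·5 = 54 and y = 18.
Check: U(25, 18) = 64.

y = 18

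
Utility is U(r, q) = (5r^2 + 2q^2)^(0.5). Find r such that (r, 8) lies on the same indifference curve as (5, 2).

r = 1

U depends on (r, q) only through S = 5r^2 + 2q^2, so equal utility means equal S. At (5, 2): S = 133.
With q = 8: 2·8^2 = 128, so 5r^2 = 133 − 128 = 5, i.e. r^2 = 1.
Hence r = √1 = 1.
Check: U(1, 8) = 11.5326.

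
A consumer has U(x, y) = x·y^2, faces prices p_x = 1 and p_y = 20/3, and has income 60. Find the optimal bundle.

MU_x = y^2 and MU_y = 2·x·y.
MRS = MU_x/MU_y = (1/2)·y/x.
Tangency: set MRS = p_x/p_y = 1/(20/3) = 0.15.
So (1/2)·y/x = 0.15, i.e. y = 0.3·x.
Substitute into the budget 1·x + (20/3)·y = 60: 3·x = 60, so x* = 20.
Then y* = 0.3·20 = 6.

x* = 20, y* = 6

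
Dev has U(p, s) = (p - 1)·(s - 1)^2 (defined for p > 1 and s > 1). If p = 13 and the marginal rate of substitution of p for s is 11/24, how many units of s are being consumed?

s = 12

MU_p = (s−1)^2, MU_s = 2·(p−1)·(s−1).
MRS = (1/2)·(s−1)/(p−1).
Substitute p = 13: MRS = (s − 1)/24. Setting this equal to 11/24 gives s − 1 = (11/24)·24 = 11, so s = 12.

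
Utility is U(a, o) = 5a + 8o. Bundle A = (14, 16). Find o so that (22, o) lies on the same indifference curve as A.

U(14, 16) = 198.
Set U(22, o) = 198 and solve.
5·22 + 8o = 198 ⇒ 8o = 88 ⇒ o = 11.
Check: U(22, 11) = 198.

o = 11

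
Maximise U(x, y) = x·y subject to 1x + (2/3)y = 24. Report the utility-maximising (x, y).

x* = 12, y* = 18

MU_x = y and MU_y = x.
MRS = MU_x/MU_y = y/x.
Tangency: set MRS = p_x/p_y = 1/(2/3) = 1.5.
So y/x = 1.5, i.e. y = 1.5·x.
Substitute into the budget 1·x + (2/3)·y = 24: 2·x = 24, so x* = 12.
Then y* = 1.5·12 = 18.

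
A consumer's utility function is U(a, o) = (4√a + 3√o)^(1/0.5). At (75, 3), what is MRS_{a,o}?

MRS = 4/15

For CES with ρ = 0.5, MRS = (4/3)·√(o/a).
At (75, 3): MRS = 4/15.
That is, one extra unit of a is worth 4/15 units of o at the margin.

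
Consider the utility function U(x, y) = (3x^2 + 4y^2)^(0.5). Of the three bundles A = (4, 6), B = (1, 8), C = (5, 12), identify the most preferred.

Bundle C

Evaluate utility at each bundle:
U(A) = 13.856.
U(B) = 16.093.
U(C) = 25.515.
Highest utility is C, so C ≻ B ≻ A.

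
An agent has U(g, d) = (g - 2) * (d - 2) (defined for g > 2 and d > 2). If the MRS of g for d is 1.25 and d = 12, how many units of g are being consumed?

g = 10

MU_g = (d−2), MU_d = (g−2).
MRS = (d−2)/(g−2).
Substitute d = 12: MRS = 10/(g − 2). Setting this equal to 1.25 gives g − 2 = 10/1.25 = 8, so g = 10.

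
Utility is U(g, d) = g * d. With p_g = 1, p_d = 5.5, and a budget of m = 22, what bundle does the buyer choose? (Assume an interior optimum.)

MU_g = d and MU_d = g.
MRS = MU_g/MU_d = d/g.
Tangency: set MRS = p_g/p_d = 1/5.5 = 2/11.
So d/g = 2/11, i.e. d = (2/11)·g.
Substitute into the budget 1·g + 5.5·d = 22: 2·g = 22, so g* = 11.
Then d* = (2/11)·11 = 2.

g* = 11, d* = 2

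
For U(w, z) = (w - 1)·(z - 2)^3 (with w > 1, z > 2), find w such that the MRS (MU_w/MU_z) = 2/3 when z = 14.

w = 7

MU_w = (z−2)^3, MU_z = 3·(w−1)·(z−2)^2.
MRS = (1/3)·(z−2)/(w−1).
Substitute z = 14: MRS = 4/(w − 1). Setting this equal to 2/3 gives w − 1 = 4/(2/3) = 6, so w = 7.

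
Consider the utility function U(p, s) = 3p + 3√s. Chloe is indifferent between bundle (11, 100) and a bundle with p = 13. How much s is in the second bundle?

s = 64

U(11, 100) = 63.
Set U(13, s) = 63 and solve.
With p = 13: 3√s = 63 − 3·13 = 24, so √s = 8 and s = 64.
Check: U(13, 64) = 63.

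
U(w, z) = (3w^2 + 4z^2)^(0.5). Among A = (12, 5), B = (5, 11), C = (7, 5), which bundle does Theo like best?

Bundle B

Evaluate utility at each bundle:
U(A) = 23.065.
U(B) = 23.643.
U(C) = 15.716.
Highest utility is B, so B ≻ A ≻ C.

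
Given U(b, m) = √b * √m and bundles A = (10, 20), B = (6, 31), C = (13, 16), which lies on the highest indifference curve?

Bundle C

Evaluate utility at each bundle:
U(A) = 14.142.
U(B) = 13.638.
U(C) = 14.422.
Highest utility is C, so C ≻ A ≻ B.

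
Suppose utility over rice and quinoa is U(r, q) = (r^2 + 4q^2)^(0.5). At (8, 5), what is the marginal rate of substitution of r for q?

MRS = 0.4

For CES with ρ = 2, MRS = (1/4)·(q/r)^(-1).
At (8, 5): MRS = 0.4.
That is, one extra unit of r is worth 0.4 units of q at the margin.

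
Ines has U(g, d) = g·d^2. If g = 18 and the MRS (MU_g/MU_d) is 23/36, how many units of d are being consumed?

MU_g = d^2 and MU_d = 2·g·d.
MRS = MU_g/MU_d = (1/2)·d/g.
Substitute g = 18: MRS = d/36. Setting d/36 = 23/36 gives d = (23/36)·36 = 23.

d = 23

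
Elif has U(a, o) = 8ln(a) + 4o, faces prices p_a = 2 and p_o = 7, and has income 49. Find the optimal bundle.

MU_a = 8/a, MU_o = 4.
MRS = 8/a ÷ 4.
Tangency: set MRS = p_a/p_o = 2/7.
MRS depends only on a: 2/a = 2/7 ⇒ a* = 2/(2/7) = 7.
From the budget, 7·o = 49 − 2·7 = 35, so o* = 5.

a* = 7, o* = 5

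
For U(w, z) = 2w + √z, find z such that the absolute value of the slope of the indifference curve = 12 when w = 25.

MU_w = 2, MU_z = 1/(2√z).
MRS = 2 ÷ (1/(2√z)).
MRS depends only on z: 4·√z = 12 ⇒ √z = 12/4 = 3 ⇒ z = 9.

z = 9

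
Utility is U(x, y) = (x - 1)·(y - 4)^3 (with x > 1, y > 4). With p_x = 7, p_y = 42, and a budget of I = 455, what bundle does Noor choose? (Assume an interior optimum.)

x* = 11, y* = 9

MU_x = (y−4)^3, MU_y = 3·(x−1)·(y−4)^2.
MRS = (1/3)·(y−4)/(x−1).
Tangency: set MRS = p_x/p_y = 7/42 = 1/6.
So (1/3)·(y − 4)/(x − 1) = 1/6, i.e. (y − 4) = 0.5·(x − 1).
Rewrite the budget in excess-of-subsistence terms: 7·(x − 1) + 42·(y − 4) = 455 − 7·1 − 42·4 = 280.
Substituting, 28·(x − 1) = 280, so x − 1 = 10 and x* = 11.
Then y − 4 = 0.5·10 = 5, so y* = 9.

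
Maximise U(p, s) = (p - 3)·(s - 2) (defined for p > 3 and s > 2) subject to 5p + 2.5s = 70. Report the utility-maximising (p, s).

MU_p = (s−2), MU_s = (p−3).
MRS = (s−2)/(p−3).
Tangency: set MRS = p_p/p_s = 5/2.5 = 2.
So (s − 2)/(p − 3) = 2, i.e. (s − 2) = 2·(p − 3).
Rewrite the budget in excess-of-subsistence terms: 5·(p − 3) + 2.5·(s − 2) = 70 − 5·3 − 2.5·2 = 50.
Substituting, 10·(p − 3) = 50, so p − 3 = 5 and p* = 8.
Then s − 2 = 2·5 = 10, so s* = 12.

p* = 8, s* = 12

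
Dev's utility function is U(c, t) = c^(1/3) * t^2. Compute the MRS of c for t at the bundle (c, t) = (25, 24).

MU_c = 1/3·c^(-2/3)·t^2 and MU_t = 2·c^(1/3)·t.
MRS = MU_c/MU_t = (1/6)·t/c.
At (25, 24): MRS = 4/25.
So at (25, 24) the consumer would give up 4/25 units of t for one more unit of c.

MRS = 4/25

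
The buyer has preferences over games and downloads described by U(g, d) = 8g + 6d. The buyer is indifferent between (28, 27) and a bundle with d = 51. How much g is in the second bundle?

g = 10

U(28, 27) = 386.
Set U(g, 51) = 386 and solve.
8g + 6·51 = 386 ⇒ 8g = 80 ⇒ g = 10.
Check: U(10, 51) = 386.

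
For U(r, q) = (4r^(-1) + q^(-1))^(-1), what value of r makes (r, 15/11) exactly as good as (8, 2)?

r = 15

U depends on (r, q) only through S = 4r^(-1) + q^(-1), so equal utility means equal S. At (8, 2): S = 1.
With q = 15/11: (15/11)^(-1) = 11/15, so 4r^(-1) = 1 − 11/15 = 4/15, i.e. r^(-1) = 1/15.
Hence r = 1/(1/15) = 15.
Check: U(15, 15/11) = 1.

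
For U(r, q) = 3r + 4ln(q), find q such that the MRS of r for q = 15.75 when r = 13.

MU_r = 3, MU_q = 4/q.
MRS = 3 ÷ (4/q).
MRS depends only on q: 0.75·q = 15.75 ⇒ q = 15.75/0.75 = 21.

q = 21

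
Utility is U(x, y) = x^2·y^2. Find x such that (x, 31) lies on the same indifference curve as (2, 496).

U(2, 496) = 984064.
Set U(x, 31) = 984064 and solve.
With y = 31: 31^2 = 961, so x^2 = 984064/961 = 1024; taking the square root, x = 32.
Check: U(32, 31) = 984064.

x = 32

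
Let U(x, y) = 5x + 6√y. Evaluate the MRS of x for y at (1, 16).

MRS = 20/3

MU_x = 5, MU_y = 6/(2√y).
MRS = 5 ÷ (6/(2√y)).
At (1, 16): MRS = 20/3.
That is, one extra unit of x is worth 20/3 units of y at the margin.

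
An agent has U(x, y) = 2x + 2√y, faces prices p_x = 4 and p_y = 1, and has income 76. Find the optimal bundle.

x* = 18, y* = 4

MU_x = 2, MU_y = 2/(2√y).
MRS = 2 ÷ (2/(2√y)).
Tangency: set MRS = p_x/p_y = 4/1 = 4.
MRS depends only on y: 2·√y = 4 ⇒ √y = 4/2 = 2 ⇒ y* = 4.
From the budget, 4·x = 76 − 1·4 = 72, so x* = 18.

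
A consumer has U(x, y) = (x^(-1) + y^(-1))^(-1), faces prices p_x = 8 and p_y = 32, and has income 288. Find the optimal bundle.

For CES with ρ = -1, MRS = (y/x)^2.
Tangency: set MRS = p_x/p_y = 8/32 = 0.25.
So (y/x)^2 = 0.25; taking the square root, y/x = 0.5, i.e. y = 0.5·x.
Substitute into the budget 8·x + 32·y = 288: 24·x = 288, so x* = 12 and y* = 0.5·12 = 6.

x* = 12, y* = 6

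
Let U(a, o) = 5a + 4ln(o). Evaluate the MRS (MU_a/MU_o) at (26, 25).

MU_a = 5, MU_o = 4/o.
MRS = 5 ÷ (4/o).
At (26, 25): MRS = 31.25.
That is, one extra unit of a is worth 31.25 units of o at the margin.

MRS = 31.25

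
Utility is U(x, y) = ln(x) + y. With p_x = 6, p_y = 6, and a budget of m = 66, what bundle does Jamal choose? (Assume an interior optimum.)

x* = 1, y* = 10

MU_x = 1/x, MU_y = 1.
MRS = 1/x ÷ 1.
Tangency: set MRS = p_x/p_y = 6/6 = 1.
MRS depends only on x: 1/x = 1 ⇒ x* = 1/1 = 1.
From the budget, 6·y = 66 − 6·1 = 60, so y* = 10.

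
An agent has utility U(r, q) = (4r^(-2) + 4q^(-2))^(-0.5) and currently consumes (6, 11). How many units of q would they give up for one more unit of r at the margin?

MRS = 1331/216

For CES with ρ = -2, MRS = (q/r)^3.
At (6, 11): MRS = 1331/216.
So at (6, 11) the consumer would give up 1331/216 units of q for one more unit of r.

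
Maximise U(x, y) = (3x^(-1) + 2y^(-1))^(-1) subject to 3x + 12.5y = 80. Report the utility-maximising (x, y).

For CES with ρ = -1, MRS = (3/2)·(y/x)^2.
Tangency: set MRS = p_x/p_y = 3/12.5 = 6/25.
So (y/x)^2 = 4/25; taking the square root, y/x = 0.4, i.e. y = 0.4·x.
Substitute into the budget 3·x + 12.5·y = 80: 8·x = 80, so x* = 10 and y* = 0.4·10 = 4.

x* = 10, y* = 4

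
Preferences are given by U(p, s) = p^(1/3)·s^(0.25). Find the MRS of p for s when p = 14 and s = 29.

MRS = 58/21

MU_p = 1/3·p^(-2/3)·s^(0.25) and MU_s = 0.25·p^(1/3)·s^(-0.75).
MRS = MU_p/MU_s = (4/3)·s/p.
At (14, 29): MRS = 58/21.
The indifference curve has slope −58/21 at this bundle.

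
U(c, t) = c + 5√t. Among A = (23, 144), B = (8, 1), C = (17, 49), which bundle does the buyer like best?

Bundle A

Evaluate utility at each bundle:
U(A) = 83.000.
U(B) = 13.000.
U(C) = 52.000.
Highest utility is A, so A ≻ C ≻ B.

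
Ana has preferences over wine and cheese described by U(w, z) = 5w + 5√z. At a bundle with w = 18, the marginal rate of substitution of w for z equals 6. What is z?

MU_w = 5, MU_z = 5/(2√z).
MRS = 5 ÷ (5/(2√z)).
MRS depends only on z: 2·√z = 6 ⇒ √z = 6/2 = 3 ⇒ z = 9.

z = 9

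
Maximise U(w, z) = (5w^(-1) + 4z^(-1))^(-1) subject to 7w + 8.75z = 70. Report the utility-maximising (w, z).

w* = 5, z* = 4

For CES with ρ = -1, MRS = (5/4)·(z/w)^2.
Tangency: set MRS = p_w/p_z = 7/8.75 = 0.8.
So (z/w)^2 = 16/25; taking the square root, z/w = 0.8, i.e. z = 0.8·w.
Substitute into the budget 7·w + 8.75·z = 70: 14·w = 70, so w* = 5 and z* = 0.8·5 = 4.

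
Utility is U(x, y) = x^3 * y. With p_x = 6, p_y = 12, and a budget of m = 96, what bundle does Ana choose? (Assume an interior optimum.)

MU_x = 3·x^2·y and MU_y = x^3.
MRS = MU_x/MU_y = (3/1)·y/x.
Tangency: set MRS = p_x/p_y = 6/12 = 0.5.
So (3/1)·y/x = 0.5, i.e. y = (1/6)·x.
Substitute into the budget 6·x + 12·y = 96: 8·x = 96, so x* = 12.
Then y* = (1/6)·12 = 2.

x* = 12, y* = 2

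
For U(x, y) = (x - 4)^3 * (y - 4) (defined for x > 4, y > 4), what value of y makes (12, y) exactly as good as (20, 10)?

U(20, 10) = 24576.
Set U(12, y) = 24576 and solve.
With x = 12: (12 − 4)^3 = 512, so (y − 4) = 24576/512 = 48.
So y = 4 + 48 = 52.
Check: U(12, 52) = 24576.

y = 52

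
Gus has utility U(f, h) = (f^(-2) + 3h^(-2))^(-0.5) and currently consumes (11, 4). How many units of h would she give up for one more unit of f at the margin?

For CES with ρ = -2, MRS = (1/3)·(h/f)^3.
At (11, 4): MRS = 64/3993.
The indifference curve has slope −64/3993 at this bundle.

MRS = 64/3993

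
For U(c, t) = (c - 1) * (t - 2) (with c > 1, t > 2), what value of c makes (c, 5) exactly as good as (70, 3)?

c = 24

U(70, 3) = 69.
Set U(c, 5) = 69 and solve.
With t = 5: (5 − 2) = 3, so (c − 1) = 69/3 = 23.
So c = 1 + 23 = 24.
Check: U(24, 5) = 69.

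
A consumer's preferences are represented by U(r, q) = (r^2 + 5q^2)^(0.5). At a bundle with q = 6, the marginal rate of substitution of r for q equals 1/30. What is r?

r = 1

For CES with ρ = 2, MRS = (1/5)·(q/r)^(-1).
Setting (1/5)·(6/r)^(-1) = 1/30 gives (6/r)^(-1) = 1/6, so 6/r = 6 and r = 1.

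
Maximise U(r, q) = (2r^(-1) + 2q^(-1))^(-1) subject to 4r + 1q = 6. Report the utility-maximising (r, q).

For CES with ρ = -1, MRS = (q/r)^2.
Tangency: set MRS = p_r/p_q = 4/1 = 4.
So (q/r)^2 = 4; taking the square root, q/r = 2, i.e. q = 2·r.
Substitute into the budget 4·r + 1·q = 6: 6·r = 6, so r* = 1 and q* = 2·1 = 2.

r* = 1, q* = 2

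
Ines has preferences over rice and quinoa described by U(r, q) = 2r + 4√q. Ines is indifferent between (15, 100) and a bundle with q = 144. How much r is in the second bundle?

r = 11

U(15, 100) = 70.
Set U(r, 144) = 70 and solve.
With q = 144: √144 = 12, so 2r = 70 − 4·12 = 22 and r = 11.
Check: U(11, 144) = 70.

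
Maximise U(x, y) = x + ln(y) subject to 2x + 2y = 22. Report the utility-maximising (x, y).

x* = 10, y* = 1

MU_x = 1, MU_y = 1/y.
MRS = 1 ÷ (1/y).
Tangency: set MRS = p_x/p_y = 2/2 = 1.
MRS depends only on y: y = 1 ⇒ y* = 1.
From the budget, 2·x = 22 − 2·1 = 20, so x* = 10.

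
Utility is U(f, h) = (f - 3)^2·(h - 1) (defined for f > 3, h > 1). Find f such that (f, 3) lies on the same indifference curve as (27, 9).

U(27, 9) = 4608.
Set U(f, 3) = 4608 and solve.
With h = 3: (3 − 1) = 2, so (f − 3)^2 = 4608/2 = 2304.
Taking the square root (with f > 3): f − 3 = 48, so f = 51.
Check: U(51, 3) = 4608.

f = 51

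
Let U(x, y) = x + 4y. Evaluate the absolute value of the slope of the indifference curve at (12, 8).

MRS = 0.25

MU_x = 1, MU_y = 4, so MRS = 1/4 = 0.25 at every bundle.
At (12, 8): MRS = 0.25.
So at (12, 8) the consumer would give up 0.25 units of y for one more unit of x.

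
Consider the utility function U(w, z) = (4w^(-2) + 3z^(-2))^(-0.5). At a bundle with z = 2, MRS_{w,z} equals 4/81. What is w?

w = 6

For CES with ρ = -2, MRS = (4/3)·(z/w)^3.
Setting (4/3)·(2/w)^3 = 4/81 gives (2/w)^3 = 1/27, so 2/w = 1/3 and w = 6.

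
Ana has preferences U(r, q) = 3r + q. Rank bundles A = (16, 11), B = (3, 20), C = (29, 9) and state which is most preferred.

Evaluate utility at each bundle:
U(A) = 59.
U(B) = 29.
U(C) = 96.
Highest utility is C, so C ≻ A ≻ B.

Bundle C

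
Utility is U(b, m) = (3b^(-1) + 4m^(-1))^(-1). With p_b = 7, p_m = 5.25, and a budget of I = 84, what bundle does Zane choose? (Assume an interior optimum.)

b* = 6, m* = 8

For CES with ρ = -1, MRS = (3/4)·(m/b)^2.
Tangency: set MRS = p_b/p_m = 7/5.25 = 4/3.
So (m/b)^2 = 16/9; taking the square root, m/b = 4/3, i.e. m = (4/3)·b.
Substitute into the budget 7·b + 5.25·m = 84: 14·b = 84, so b* = 6 and m* = (4/3)·6 = 8.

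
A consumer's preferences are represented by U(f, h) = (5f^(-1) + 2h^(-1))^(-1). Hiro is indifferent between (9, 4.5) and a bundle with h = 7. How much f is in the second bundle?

U depends on (f, h) only through S = 5f^(-1) + 2h^(-1), so equal utility means equal S. At (9, 4.5): S = 1.
With h = 7: 2·7^(-1) = 2/7, so 5f^(-1) = 1 − 2/7 = 5/7, i.e. f^(-1) = 1/7.
Hence f = 1/(1/7) = 7.
Check: U(7, 7) = 1.

f = 7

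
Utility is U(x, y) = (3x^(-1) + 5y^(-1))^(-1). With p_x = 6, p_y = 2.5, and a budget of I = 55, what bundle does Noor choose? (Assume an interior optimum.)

For CES with ρ = -1, MRS = (3/5)·(y/x)^2.
Tangency: set MRS = p_x/p_y = 6/2.5 = 2.4.
So (y/x)^2 = 4; taking the square root, y/x = 2, i.e. y = 2·x.
Substitute into the budget 6·x + 2.5·y = 55: 11·x = 55, so x* = 5 and y* = 2·5 = 10.

x* = 5, y* = 10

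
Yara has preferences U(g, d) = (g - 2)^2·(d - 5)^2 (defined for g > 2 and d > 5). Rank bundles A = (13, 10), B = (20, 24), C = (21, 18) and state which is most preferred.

Bundle B

Evaluate utility at each bundle:
U(A) = 3025.
U(B) = 116964.
U(C) = 61009.
Highest utility is B, so B ≻ C ≻ A.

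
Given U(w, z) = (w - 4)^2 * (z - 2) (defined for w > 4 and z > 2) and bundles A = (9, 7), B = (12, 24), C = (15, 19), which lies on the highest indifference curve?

Bundle C

Evaluate utility at each bundle:
U(A) = 125.
U(B) = 1408.
U(C) = 2057.
Highest utility is C, so C ≻ B ≻ A.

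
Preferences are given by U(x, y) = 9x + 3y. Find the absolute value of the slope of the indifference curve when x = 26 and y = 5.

MU_x = 9, MU_y = 3, so MRS = 9/3 = 3 at every bundle.
At (26, 5): MRS = 3.
That is, one extra unit of x is worth 3 units of y at the margin.

MRS = 3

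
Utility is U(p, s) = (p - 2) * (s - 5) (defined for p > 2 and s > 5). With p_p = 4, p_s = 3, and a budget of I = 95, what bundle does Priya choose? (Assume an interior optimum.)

p* = 11, s* = 17

MU_p = (s−5), MU_s = (p−2).
MRS = (s−5)/(p−2).
Tangency: set MRS = p_p/p_s = 4/3.
So (s − 5)/(p − 2) = 4/3, i.e. (s − 5) = (4/3)·(p − 2).
Rewrite the budget in excess-of-subsistence terms: 4·(p − 2) + 3·(s − 5) = 95 − 4·2 − 3·5 = 72.
Substituting, 8·(p − 2) = 72, so p − 2 = 9 and p* = 11.
Then s − 5 = (4/3)·9 = 12, so s* = 17.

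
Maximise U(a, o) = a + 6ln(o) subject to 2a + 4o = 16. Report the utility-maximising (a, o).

MU_a = 1, MU_o = 6/o.
MRS = 1 ÷ (6/o).
Tangency: set MRS = p_a/p_o = 2/4 = 0.5.
MRS depends only on o: (1/6)·o = 0.5 ⇒ o* = 0.5/(1/6) = 3.
From the budget, 2·a = 16 − 4·3 = 4, so a* = 2.

a* = 2, o* = 3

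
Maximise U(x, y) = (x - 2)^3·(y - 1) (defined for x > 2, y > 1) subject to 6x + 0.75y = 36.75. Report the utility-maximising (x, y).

x* = 5, y* = 9

MU_x = 3·(x−2)^2·(y−1), MU_y = (x−2)^3.
MRS = (3/1)·(y−1)/(x−2).
Tangency: set MRS = p_x/p_y = 6/0.75 = 8.
So (3/1)·(y − 1)/(x − 2) = 8, i.e. (y − 1) = (8/3)·(x − 2).
Rewrite the budget in excess-of-subsistence terms: 6·(x − 2) + 0.75·(y − 1) = 36.75 − 6·2 − 0.75·1 = 24.
Substituting, 8·(x − 2) = 24, so x − 2 = 3 and x* = 5.
Then y − 1 = (8/3)·3 = 8, so y* = 9.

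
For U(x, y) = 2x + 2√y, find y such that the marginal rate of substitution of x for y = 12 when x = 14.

MU_x = 2, MU_y = 2/(2√y).
MRS = 2 ÷ (2/(2√y)).
MRS depends only on y: 2·√y = 12 ⇒ √y = 12/2 = 6 ⇒ y = 36.

y = 36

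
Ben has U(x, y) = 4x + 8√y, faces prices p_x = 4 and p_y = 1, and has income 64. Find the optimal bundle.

x* = 12, y* = 16

MU_x = 4, MU_y = 8/(2√y).
MRS = 4 ÷ (8/(2√y)).
Tangency: set MRS = p_x/p_y = 4/1 = 4.
MRS depends only on y: √y = 4 ⇒ √y = 4 ⇒ y* = 16.
From the budget, 4·x = 64 − 1·16 = 48, so x* = 12.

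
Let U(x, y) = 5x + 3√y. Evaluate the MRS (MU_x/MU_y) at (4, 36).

MRS = 20

MU_x = 5, MU_y = 3/(2√y).
MRS = 5 ÷ (3/(2√y)).
At (4, 36): MRS = 20.
That is, one extra unit of x is worth 20 units of y at the margin.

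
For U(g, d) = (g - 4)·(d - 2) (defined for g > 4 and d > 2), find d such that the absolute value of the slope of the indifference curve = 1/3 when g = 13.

MU_g = (d−2), MU_d = (g−4).
MRS = (d−2)/(g−4).
Substitute g = 13: MRS = (d − 2)/9. Setting this equal to 1/3 gives d − 2 = (1/3)·9 = 3, so d = 5.

d = 5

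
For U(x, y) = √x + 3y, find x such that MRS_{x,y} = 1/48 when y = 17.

MU_x = 1/(2√x), MU_y = 3.
MRS = 1/(2√x) ÷ 3.
MRS depends only on x: (1/6)/√x = 1/48 ⇒ √x = (1/6)/(1/48) = 8 ⇒ x = 64.

x = 64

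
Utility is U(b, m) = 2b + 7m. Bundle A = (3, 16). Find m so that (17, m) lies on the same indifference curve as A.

m = 12

U(3, 16) = 118.
Set U(17, m) = 118 and solve.
2·17 + 7m = 118 ⇒ 7m = 84 ⇒ m = 12.
Check: U(17, 12) = 118.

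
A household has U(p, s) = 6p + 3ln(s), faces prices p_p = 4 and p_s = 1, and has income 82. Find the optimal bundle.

p* = 20, s* = 2

MU_p = 6, MU_s = 3/s.
MRS = 6 ÷ (3/s).
Tangency: set MRS = p_p/p_s = 4/1 = 4.
MRS depends only on s: 2·s = 4 ⇒ s* = 4/2 = 2.
From the budget, 4·p = 82 − 1·2 = 80, so p* = 20.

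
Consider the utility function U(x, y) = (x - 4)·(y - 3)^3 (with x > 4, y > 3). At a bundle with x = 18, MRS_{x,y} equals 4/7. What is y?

y = 27

MU_x = (y−3)^3, MU_y = 3·(x−4)·(y−3)^2.
MRS = (1/3)·(y−3)/(x−4).
Substitute x = 18: MRS = (y − 3)/42. Setting this equal to 4/7 gives y − 3 = (4/7)·42 = 24, so y = 27.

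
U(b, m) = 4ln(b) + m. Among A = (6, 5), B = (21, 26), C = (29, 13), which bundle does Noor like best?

Bundle B

Evaluate utility at each bundle:
U(A) = 12.167.
U(B) = 38.178.
U(C) = 26.469.
Highest utility is B, so B ≻ C ≻ A.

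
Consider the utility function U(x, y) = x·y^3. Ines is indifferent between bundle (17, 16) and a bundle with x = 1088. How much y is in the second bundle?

U(17, 16) = 69632.
Set U(1088, y) = 69632 and solve.
With x = 1088: y^3 = 69632/1088 = 64; taking the cube root, y = 4.
Check: U(1088, 4) = 69632.

y = 4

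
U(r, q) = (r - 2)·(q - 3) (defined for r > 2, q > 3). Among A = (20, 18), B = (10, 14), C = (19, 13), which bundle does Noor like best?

Evaluate utility at each bundle:
U(A) = 270.
U(B) = 88.
U(C) = 170.
Highest utility is A, so A ≻ C ≻ B.

Bundle A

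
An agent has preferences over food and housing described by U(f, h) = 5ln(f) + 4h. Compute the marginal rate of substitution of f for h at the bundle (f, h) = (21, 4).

MU_f = 5/f, MU_h = 4.
MRS = 5/f ÷ 4.
At (21, 4): MRS = 5/84.
That is, one extra unit of f is worth 5/84 units of h at the margin.

MRS = 5/84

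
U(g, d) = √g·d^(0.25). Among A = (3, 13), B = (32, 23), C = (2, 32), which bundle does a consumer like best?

Evaluate utility at each bundle:
U(A) = 3.289.
U(B) = 12.388.
U(C) = 3.364.
Highest utility is B, so B ≻ C ≻ A.

Bundle B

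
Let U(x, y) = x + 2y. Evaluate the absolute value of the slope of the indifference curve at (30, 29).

MRS = 0.5

MU_x = 1, MU_y = 2, so MRS = 1/2 = 0.5 at every bundle.
At (30, 29): MRS = 0.5.
That is, one extra unit of x is worth 0.5 units of y at the margin.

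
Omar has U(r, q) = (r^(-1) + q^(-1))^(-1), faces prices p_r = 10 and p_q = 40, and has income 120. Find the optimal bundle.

r* = 4, q* = 2

For CES with ρ = -1, MRS = (q/r)^2.
Tangency: set MRS = p_r/p_q = 10/40 = 0.25.
So (q/r)^2 = 0.25; taking the square root, q/r = 0.5, i.e. q = 0.5·r.
Substitute into the budget 10·r + 40·q = 120: 30·r = 120, so r* = 4 and q* = 0.5·4 = 2.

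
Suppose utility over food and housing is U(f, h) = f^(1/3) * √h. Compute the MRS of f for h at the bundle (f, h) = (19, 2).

MRS = 4/57

MU_f = 1/3·f^(-2/3)·√h and MU_h = 0.5·f^(1/3)·h^(-0.5).
MRS = MU_f/MU_h = (2/3)·h/f.
At (19, 2): MRS = 4/57.
The indifference curve has slope −4/57 at this bundle.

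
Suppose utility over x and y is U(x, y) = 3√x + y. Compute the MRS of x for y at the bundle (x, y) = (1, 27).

MRS = 1.5

MU_x = 3/(2√x), MU_y = 1.
MRS = 3/(2√x) ÷ 1.
At (1, 27): MRS = 1.5.
So at (1, 27) the consumer would give up 1.5 units of y for one more unit of x.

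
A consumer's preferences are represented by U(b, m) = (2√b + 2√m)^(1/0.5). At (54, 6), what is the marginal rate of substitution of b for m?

For CES with ρ = 0.5, MRS = √(m/b).
At (54, 6): MRS = 1/3.
That is, one extra unit of b is worth 1/3 units of m at the margin.

MRS = 1/3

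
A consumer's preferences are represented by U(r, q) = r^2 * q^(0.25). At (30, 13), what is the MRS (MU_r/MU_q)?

MRS = 52/15

MU_r = 2·r·q^(0.25) and MU_q = 0.25·r^2·q^(-0.75).
MRS = MU_r/MU_q = (8)·q/r.
At (30, 13): MRS = 52/15.
That is, one extra unit of r is worth 52/15 units of q at the margin.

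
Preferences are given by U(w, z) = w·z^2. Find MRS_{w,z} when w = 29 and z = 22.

MU_w = z^2 and MU_z = 2·w·z.
MRS = MU_w/MU_z = (1/2)·z/w.
At (29, 22): MRS = 11/29.
So at (29, 22) the consumer would give up 11/29 units of z for one more unit of w.

MRS = 11/29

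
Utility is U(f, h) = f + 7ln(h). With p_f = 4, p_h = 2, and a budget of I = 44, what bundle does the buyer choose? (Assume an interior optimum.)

MU_f = 1, MU_h = 7/h.
MRS = 1 ÷ (7/h).
Tangency: set MRS = p_f/p_h = 4/2 = 2.
MRS depends only on h: (1/7)·h = 2 ⇒ h* = 2/(1/7) = 14.
From the budget, 4·f = 44 − 2·14 = 16, so f* = 4.

f* = 4, h* = 14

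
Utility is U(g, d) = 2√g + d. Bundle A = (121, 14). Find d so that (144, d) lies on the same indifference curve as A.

U(121, 14) = 36.
Set U(144, d) = 36 and solve.
With g = 144: √144 = 12, so d = 36 − 2·12 = 12.
Check: U(144, 12) = 36.

d = 12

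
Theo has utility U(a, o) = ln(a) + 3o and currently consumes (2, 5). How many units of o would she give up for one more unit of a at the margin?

MRS = 1/6

MU_a = 1/a, MU_o = 3.
MRS = 1/a ÷ 3.
At (2, 5): MRS = 1/6.
That is, one extra unit of a is worth 1/6 units of o at the margin.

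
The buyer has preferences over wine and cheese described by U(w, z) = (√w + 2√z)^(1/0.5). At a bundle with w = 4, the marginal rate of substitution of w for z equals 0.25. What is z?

z = 1

For CES with ρ = 0.5, MRS = (1/2)·√(z/w).
Setting (1/2)·√(z/4) = 0.25 gives √(z/4) = 0.5, so z/4 = 0.25 and z = 1.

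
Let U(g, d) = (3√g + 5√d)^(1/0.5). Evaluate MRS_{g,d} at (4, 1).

MRS = 0.3

For CES with ρ = 0.5, MRS = (3/5)·√(d/g).
At (4, 1): MRS = 0.3.
So at (4, 1) the consumer would give up 0.3 units of d for one more unit of g.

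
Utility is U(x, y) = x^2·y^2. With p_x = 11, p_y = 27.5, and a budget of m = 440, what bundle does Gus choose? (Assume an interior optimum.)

MU_x = 2·x·y^2 and MU_y = 2·x^2·y.
MRS = MU_x/MU_y = y/x.
Tangency: set MRS = p_x/p_y = 11/27.5 = 0.4.
So y/x = 0.4, i.e. y = 0.4·x.
Substitute into the budget 11·x + 27.5·y = 440: 22·x = 440, so x* = 20.
Then y* = 0.4·20 = 8.

x* = 20, y* = 8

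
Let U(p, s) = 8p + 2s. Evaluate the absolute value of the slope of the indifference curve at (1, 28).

MU_p = 8, MU_s = 2, so MRS = 8/2 = 4 at every bundle.
At (1, 28): MRS = 4.
That is, one extra unit of p is worth 4 units of s at the margin.

MRS = 4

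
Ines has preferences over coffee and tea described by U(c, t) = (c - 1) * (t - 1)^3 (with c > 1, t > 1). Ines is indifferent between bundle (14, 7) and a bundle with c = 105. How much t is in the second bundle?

U(14, 7) = 2808.
Set U(105, t) = 2808 and solve.
With c = 105: (105 − 1) = 104, so (t − 1)^3 = 2808/104 = 27.
Taking the cube root (with t > 1): t − 1 = 3, so t = 4.
Check: U(105, 4) = 2808.

t = 4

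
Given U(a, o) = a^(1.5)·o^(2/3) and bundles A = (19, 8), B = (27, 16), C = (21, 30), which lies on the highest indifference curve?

Evaluate utility at each bundle:
U(A) = 331.276.
U(B) = 890.825.
U(C) = 929.130.
Highest utility is C, so C ≻ B ≻ A.

Bundle C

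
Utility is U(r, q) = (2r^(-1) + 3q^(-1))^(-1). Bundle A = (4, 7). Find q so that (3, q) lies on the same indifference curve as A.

q = 126/11

U depends on (r, q) only through S = 2r^(-1) + 3q^(-1), so equal utility means equal S. At (4, 7): S = 13/14.
With r = 3: 2·3^(-1) = 2/3, so 3q^(-1) = 13/14 − 2/3 = 11/42, i.e. q^(-1) = 11/126.
Hence q = 1/(11/126) = 126/11.
Check: U(3, 126/11) = 1.0769.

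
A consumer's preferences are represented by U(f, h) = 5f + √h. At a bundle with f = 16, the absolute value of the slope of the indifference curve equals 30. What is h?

MU_f = 5, MU_h = 1/(2√h).
MRS = 5 ÷ (1/(2√h)).
MRS depends only on h: 10·√h = 30 ⇒ √h = 30/10 = 3 ⇒ h = 9.

h = 9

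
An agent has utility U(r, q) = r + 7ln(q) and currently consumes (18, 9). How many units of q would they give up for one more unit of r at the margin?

MRS = 9/7

MU_r = 1, MU_q = 7/q.
MRS = 1 ÷ (7/q).
At (18, 9): MRS = 9/7.
The indifference curve has slope −9/7 at this bundle.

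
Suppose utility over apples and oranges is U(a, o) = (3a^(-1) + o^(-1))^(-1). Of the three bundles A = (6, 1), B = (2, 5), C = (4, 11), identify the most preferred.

Evaluate utility at each bundle:
U(A) = 0.667.
U(B) = 0.588.
U(C) = 1.189.
Highest utility is C, so C ≻ A ≻ B.

Bundle C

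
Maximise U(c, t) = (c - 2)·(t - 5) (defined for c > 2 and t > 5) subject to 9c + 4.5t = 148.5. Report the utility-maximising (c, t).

c* = 8, t* = 17

MU_c = (t−5), MU_t = (c−2).
MRS = (t−5)/(c−2).
Tangency: set MRS = p_c/p_t = 9/4.5 = 2.
So (t − 5)/(c − 2) = 2, i.e. (t − 5) = 2·(c − 2).
Rewrite the budget in excess-of-subsistence terms: 9·(c − 2) + 4.5·(t − 5) = 148.5 − 9·2 − 4.5·5 = 108.
Substituting, 18·(c − 2) = 108, so c − 2 = 6 and c* = 8.
Then t − 5 = 2·6 = 12, so t* = 17.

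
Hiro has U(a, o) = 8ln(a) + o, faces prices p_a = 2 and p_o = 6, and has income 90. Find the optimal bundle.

MU_a = 8/a, MU_o = 1.
MRS = 8/a ÷ 1.
Tangency: set MRS = p_a/p_o = 2/6 = 1/3.
MRS depends only on a: 8/a = 1/3 ⇒ a* = 8/(1/3) = 24.
From the budget, 6·o = 90 − 2·24 = 42, so o* = 7.

a* = 24, o* = 7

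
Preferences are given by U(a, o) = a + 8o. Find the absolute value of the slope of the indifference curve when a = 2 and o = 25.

MU_a = 1, MU_o = 8, so MRS = 1/8 = 0.125 at every bundle.
At (2, 25): MRS = 0.125.
So at (2, 25) the consumer would give up 0.125 units of o for one more unit of a.

MRS = 0.125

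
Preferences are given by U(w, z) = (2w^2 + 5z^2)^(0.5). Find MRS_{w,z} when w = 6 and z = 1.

For CES with ρ = 2, MRS = (2/5)·(z/w)^(-1).
At (6, 1): MRS = 2.4.
So at (6, 1) the consumer would give up 2.4 units of z for one more unit of w.

MRS = 2.4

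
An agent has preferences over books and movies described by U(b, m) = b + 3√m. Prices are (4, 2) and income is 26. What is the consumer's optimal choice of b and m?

MU_b = 1, MU_m = 3/(2√m).
MRS = 1 ÷ (3/(2√m)).
Tangency: set MRS = p_b/p_m = 4/2 = 2.
MRS depends only on m: (2/3)·√m = 2 ⇒ √m = 2/(2/3) = 3 ⇒ m* = 9.
From the budget, 4·b = 26 − 2·9 = 8, so b* = 2.

b* = 2, m* = 9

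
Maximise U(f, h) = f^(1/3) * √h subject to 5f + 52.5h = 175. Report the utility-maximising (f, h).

MU_f = 1/3·f^(-2/3)·√h and MU_h = 0.5·f^(1/3)·h^(-0.5).
MRS = MU_f/MU_h = (2/3)·h/f.
Tangency: set MRS = p_f/p_h = 5/52.5 = 2/21.
So (2/3)·h/f = 2/21, i.e. h = (1/7)·f.
Substitute into the budget 5·f + 52.5·h = 175: 12.5·f = 175, so f* = 14.
Then h* = (1/7)·14 = 2.

f* = 14, h* = 2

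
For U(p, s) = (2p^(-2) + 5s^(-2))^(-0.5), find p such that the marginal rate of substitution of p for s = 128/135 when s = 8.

p = 6

For CES with ρ = -2, MRS = (2/5)·(s/p)^3.
Setting (2/5)·(8/p)^3 = 128/135 gives (8/p)^3 = 64/27, so 8/p = 4/3 and p = 6.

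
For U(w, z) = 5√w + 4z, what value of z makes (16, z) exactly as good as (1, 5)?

U(1, 5) = 25.
Set U(16, z) = 25 and solve.
With w = 16: √16 = 4, so 4z = 25 − 5·4 = 5 and z = 1.25.
Check: U(16, 1.25) = 25.

z = 1.25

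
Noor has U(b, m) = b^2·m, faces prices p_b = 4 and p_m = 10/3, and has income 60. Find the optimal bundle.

MU_b = 2·b·m and MU_m = b^2.
MRS = MU_b/MU_m = (2/1)·m/b.
Tangency: set MRS = p_b/p_m = 4/(10/3) = 1.2.
So (2/1)·m/b = 1.2, i.e. m = 0.6·b.
Substitute into the budget 4·b + (10/3)·m = 60: 6·b = 60, so b* = 10.
Then m* = 0.6·10 = 6.

b* = 10, m* = 6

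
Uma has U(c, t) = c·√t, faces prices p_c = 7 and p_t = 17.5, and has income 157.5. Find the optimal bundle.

MU_c = √t and MU_t = 0.5·c·t^(-0.5).
MRS = MU_c/MU_t = (2)·t/c.
Tangency: set MRS = p_c/p_t = 7/17.5 = 0.4.
So (2)·t/c = 0.4, i.e. t = 0.2·c.
Substitute into the budget 7·c + 17.5·t = 157.5: 10.5·c = 157.5, so c* = 15.
Then t* = 0.2·15 = 3.

c* = 15, t* = 3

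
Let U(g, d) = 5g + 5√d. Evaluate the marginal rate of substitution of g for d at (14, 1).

MU_g = 5, MU_d = 5/(2√d).
MRS = 5 ÷ (5/(2√d)).
At (14, 1): MRS = 2.
So at (14, 1) the consumer would give up 2 units of d for one more unit of g.

MRS = 2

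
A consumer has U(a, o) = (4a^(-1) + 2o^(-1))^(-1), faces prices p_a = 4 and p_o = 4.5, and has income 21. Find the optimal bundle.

For CES with ρ = -1, MRS = (4/2)·(o/a)^2.
Tangency: set MRS = p_a/p_o = 4/4.5 = 8/9.
So (o/a)^2 = 4/9; taking the square root, o/a = 2/3, i.e. o = (2/3)·a.
Substitute into the budget 4·a + 4.5·o = 21: 7·a = 21, so a* = 3 and o* = (2/3)·3 = 2.

a* = 3, o* = 2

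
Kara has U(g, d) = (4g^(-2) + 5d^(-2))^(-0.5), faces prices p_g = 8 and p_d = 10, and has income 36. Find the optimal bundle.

g* = 2, d* = 2

For CES with ρ = -2, MRS = (4/5)·(d/g)^3.
Tangency: set MRS = p_g/p_d = 8/10 = 0.8.
So (d/g)^3 = 1; taking the cube root, d/g = 1, i.e. d = g.
Substitute into the budget 8·g + 10·d = 36: 18·g = 36, so g* = 2 and d* = 2.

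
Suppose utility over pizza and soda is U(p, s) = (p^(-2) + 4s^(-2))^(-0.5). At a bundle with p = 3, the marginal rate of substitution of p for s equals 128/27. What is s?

For CES with ρ = -2, MRS = (1/4)·(s/p)^3.
Setting (1/4)·(s/3)^3 = 128/27 gives (s/3)^3 = 512/27, so s/3 = 8/3 and s = 8.

s = 8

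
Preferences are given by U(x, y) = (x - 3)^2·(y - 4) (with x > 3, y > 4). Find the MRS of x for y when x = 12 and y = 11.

MRS = 14/9

MU_x = 2·(x−3)·(y−4), MU_y = (x−3)^2.
MRS = (2/1)·(y−4)/(x−3).
At (12, 11): MRS = 14/9.
That is, one extra unit of x is worth 14/9 units of y at the margin.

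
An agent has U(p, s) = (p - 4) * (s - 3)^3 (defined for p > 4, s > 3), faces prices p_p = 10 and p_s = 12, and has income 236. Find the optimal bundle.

MU_p = (s−3)^3, MU_s = 3·(p−4)·(s−3)^2.
MRS = (1/3)·(s−3)/(p−4).
Tangency: set MRS = p_p/p_s = 10/12 = 5/6.
So (1/3)·(s − 3)/(p − 4) = 5/6, i.e. (s − 3) = 2.5·(p − 4).
Rewrite the budget in excess-of-subsistence terms: 10·(p − 4) + 12·(s − 3) = 236 − 10·4 − 12·3 = 160.
Substituting, 40·(p − 4) = 160, so p − 4 = 4 and p* = 8.
Then s − 3 = 2.5·4 = 10, so s* = 13.

p* = 8, s* = 13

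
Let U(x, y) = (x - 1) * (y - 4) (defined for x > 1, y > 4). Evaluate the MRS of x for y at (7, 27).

MRS = 23/6

MU_x = (y−4), MU_y = (x−1).
MRS = (y−4)/(x−1).
At (7, 27): MRS = 23/6.
The indifference curve has slope −23/6 at this bundle.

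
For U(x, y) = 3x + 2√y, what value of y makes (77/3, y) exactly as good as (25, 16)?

y = 9

U(25, 16) = 83.
Set U(77/3, y) = 83 and solve.
With x = 77/3: 2√y = 83 − 3·77/3 = 6, so √y = 3 and y = 9.
Check: U(77/3, 9) = 83.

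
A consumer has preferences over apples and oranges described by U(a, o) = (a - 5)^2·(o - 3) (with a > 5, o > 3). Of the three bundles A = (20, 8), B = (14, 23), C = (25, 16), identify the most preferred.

Bundle C

Evaluate utility at each bundle:
U(A) = 1125.
U(B) = 1620.
U(C) = 5200.
Highest utility is C, so C ≻ B ≻ A.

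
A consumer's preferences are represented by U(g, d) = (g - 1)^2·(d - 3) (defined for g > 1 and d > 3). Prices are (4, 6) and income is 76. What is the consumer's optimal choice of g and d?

g* = 10, d* = 6

MU_g = 2·(g−1)·(d−3), MU_d = (g−1)^2.
MRS = (2/1)·(d−3)/(g−1).
Tangency: set MRS = p_g/p_d = 4/6 = 2/3.
So (2/1)·(d − 3)/(g − 1) = 2/3, i.e. (d − 3) = (1/3)·(g − 1).
Rewrite the budget in excess-of-subsistence terms: 4·(g − 1) + 6·(d − 3) = 76 − 4·1 − 6·3 = 54.
Substituting, 6·(g − 1) = 54, so g − 1 = 9 and g* = 10.
Then d − 3 = (1/3)·9 = 3, so d* = 6.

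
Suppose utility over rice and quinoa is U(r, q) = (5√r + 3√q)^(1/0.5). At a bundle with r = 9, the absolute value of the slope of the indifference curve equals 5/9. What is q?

For CES with ρ = 0.5, MRS = (5/3)·√(q/r).
Setting (5/3)·√(q/9) = 5/9 gives √(q/9) = 1/3, so q/9 = 1/9 and q = 1.

q = 1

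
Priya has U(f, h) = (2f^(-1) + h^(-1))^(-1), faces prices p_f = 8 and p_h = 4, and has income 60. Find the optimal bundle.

f* = 5, h* = 5

For CES with ρ = -1, MRS = (2/1)·(h/f)^2.
Tangency: set MRS = p_f/p_h = 8/4 = 2.
So (h/f)^2 = 1; taking the square root, h/f = 1, i.e. h = f.
Substitute into the budget 8·f + 4·h = 60: 12·f = 60, so f* = 5 and h* = 5.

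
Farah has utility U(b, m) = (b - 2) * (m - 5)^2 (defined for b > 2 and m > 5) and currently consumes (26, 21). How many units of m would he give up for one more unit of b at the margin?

MU_b = (m−5)^2, MU_m = 2·(b−2)·(m−5).
MRS = (1/2)·(m−5)/(b−2).
At (26, 21): MRS = 1/3.
So at (26, 21) the consumer would give up 1/3 units of m for one more unit of b.

MRS = 1/3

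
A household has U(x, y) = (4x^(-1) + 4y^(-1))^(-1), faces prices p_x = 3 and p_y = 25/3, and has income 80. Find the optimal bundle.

For CES with ρ = -1, MRS = (y/x)^2.
Tangency: set MRS = p_x/p_y = 3/(25/3) = 9/25.
So (y/x)^2 = 9/25; taking the square root, y/x = 0.6, i.e. y = 0.6·x.
Substitute into the budget 3·x + (25/3)·y = 80: 8·x = 80, so x* = 10 and y* = 0.6·10 = 6.

x* = 10, y* = 6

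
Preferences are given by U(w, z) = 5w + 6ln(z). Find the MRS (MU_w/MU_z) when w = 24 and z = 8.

MRS = 20/3

MU_w = 5, MU_z = 6/z.
MRS = 5 ÷ (6/z).
At (24, 8): MRS = 20/3.
So at (24, 8) the consumer would give up 20/3 units of z for one more unit of w.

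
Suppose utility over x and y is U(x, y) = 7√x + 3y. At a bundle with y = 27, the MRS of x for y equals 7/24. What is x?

MU_x = 7/(2√x), MU_y = 3.
MRS = 7/(2√x) ÷ 3.
MRS depends only on x: (7/6)/√x = 7/24 ⇒ √x = (7/6)/(7/24) = 4 ⇒ x = 16.

x = 16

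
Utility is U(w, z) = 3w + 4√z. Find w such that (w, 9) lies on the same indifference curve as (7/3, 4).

U(7/3, 4) = 15.
Set U(w, 9) = 15 and solve.
With z = 9: √9 = 3, so 3w = 15 − 4·3 = 3 and w = 1.
Check: U(1, 9) = 15.

w = 1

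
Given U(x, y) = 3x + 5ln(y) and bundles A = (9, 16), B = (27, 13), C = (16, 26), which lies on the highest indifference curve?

Bundle B

Evaluate utility at each bundle:
U(A) = 40.863.
U(B) = 93.825.
U(C) = 64.290.
Highest utility is B, so B ≻ C ≻ A.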